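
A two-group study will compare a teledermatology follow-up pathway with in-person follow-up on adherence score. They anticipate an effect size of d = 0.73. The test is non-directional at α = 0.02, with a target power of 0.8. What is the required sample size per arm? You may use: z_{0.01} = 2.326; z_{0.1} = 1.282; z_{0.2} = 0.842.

For two independent groups with equal n: n = 2·((z_{α/2} + z_β) / d)².
z_{α/2} + z_β = 2.326 + 0.842 = 3.168.
n = 2 × (3.168 / 0.73)² = 2 × 4.340² = 2 × 18.83 = 37.7.
Round up to the next whole participant.

n = 38 per group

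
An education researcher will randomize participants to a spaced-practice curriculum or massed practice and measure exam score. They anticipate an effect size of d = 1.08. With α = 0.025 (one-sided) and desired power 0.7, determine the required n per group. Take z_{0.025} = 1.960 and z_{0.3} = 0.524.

For two independent groups with equal n: n = 2·((z_{α} + z_β) / d)².
z_{α} + z_β = 1.960 + 0.524 = 2.484.
n = 2 × (2.484 / 1.08)² = 2 × 2.300² = 2 × 5.29 = 10.6.
Round up to the next whole participant.

n = 11 per group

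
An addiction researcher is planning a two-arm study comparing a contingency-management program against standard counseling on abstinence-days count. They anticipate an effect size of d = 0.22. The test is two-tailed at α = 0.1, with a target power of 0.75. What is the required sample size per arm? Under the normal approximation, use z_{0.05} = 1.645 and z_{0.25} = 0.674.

n = 223 per group

For two independent groups with equal n: n = 2·((z_{α/2} + z_β) / d)².
z_{α/2} + z_β = 1.645 + 0.674 = 2.319.
n = 2 × (2.319 / 0.22)² = 2 × 10.541² = 2 × 111.11 = 222.2.
Round up to the next whole participant.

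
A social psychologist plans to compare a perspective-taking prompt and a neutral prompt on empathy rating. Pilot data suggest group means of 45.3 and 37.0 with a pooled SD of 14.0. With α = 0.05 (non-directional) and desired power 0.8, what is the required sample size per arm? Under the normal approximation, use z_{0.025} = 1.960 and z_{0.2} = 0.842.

Cohen's d = |M₁ − M₂| / SD_pooled = |45.3 − 37.0| / 14.0 = 8.3 / 14.0 = 0.593.
For two independent groups with equal n: n = 2·((z_{α/2} + z_β) / d)².
z_{α/2} + z_β = 1.960 + 0.842 = 2.802.
n = 2 × (2.802 / 0.593)² = 2 × 4.725² = 2 × 22.33 = 44.7.
Round up to the next whole participant.

n = 45 per group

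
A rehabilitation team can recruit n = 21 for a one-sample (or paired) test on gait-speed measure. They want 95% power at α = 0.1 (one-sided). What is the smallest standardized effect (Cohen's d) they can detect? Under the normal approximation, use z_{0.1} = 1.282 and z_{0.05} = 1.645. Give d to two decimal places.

d_min ≈ 0.64

For a single sample (or paired design) of n = 21: d_min = (z_{α} + z_β)/√n.
z-sum = 1.282 + 1.645 = 2.927.
d_min = 2.927 / √21 = 2.927 / 4.583 = 0.639.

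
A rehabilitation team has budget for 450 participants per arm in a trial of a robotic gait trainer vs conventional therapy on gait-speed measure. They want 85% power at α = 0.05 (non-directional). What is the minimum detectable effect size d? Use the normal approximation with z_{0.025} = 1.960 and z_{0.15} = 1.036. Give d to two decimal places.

d_min ≈ 0.20

For two independent groups of n = 450 each: d_min = (z_{α/2} + z_β)·√(2/n).
z-sum = 1.960 + 1.036 = 2.996.
d_min = 2.996 × √(2/450) = 2.996 × 0.0667 = 0.200.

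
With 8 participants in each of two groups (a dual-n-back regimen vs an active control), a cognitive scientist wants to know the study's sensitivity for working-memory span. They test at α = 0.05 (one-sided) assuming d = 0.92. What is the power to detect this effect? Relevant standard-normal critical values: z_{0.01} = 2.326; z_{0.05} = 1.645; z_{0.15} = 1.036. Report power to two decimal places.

power ≈ 0.58

For two equal groups, power = Φ(d·√(n/2) − z_{α}).
d·√(n/2) = 0.92 × √(8/2) = 0.92 × 2.000 = 1.840.
z_β = 1.840 − 1.645 = 0.195.
Power = Φ(0.195) = 0.577.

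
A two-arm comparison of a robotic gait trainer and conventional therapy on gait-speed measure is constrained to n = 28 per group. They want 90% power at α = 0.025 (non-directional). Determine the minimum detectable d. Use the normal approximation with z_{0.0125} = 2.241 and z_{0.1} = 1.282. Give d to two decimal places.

For two independent groups of n = 28 each: d_min = (z_{α/2} + z_β)·√(2/n).
z-sum = 2.241 + 1.282 = 3.523.
d_min = 3.523 × √(2/28) = 3.523 × 0.2673 = 0.942.

d_min ≈ 0.94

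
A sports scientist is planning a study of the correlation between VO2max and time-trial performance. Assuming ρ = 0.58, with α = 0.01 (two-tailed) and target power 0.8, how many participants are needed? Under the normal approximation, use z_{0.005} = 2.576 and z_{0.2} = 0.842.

n = 30

Fisher's z: C = ½·ln((1+r)/(1−r)) = ½·ln(3.7619) = 0.6625.
n = ((z_{α/2} + z_β)/C)² + 3.
(2.576 + 0.842) / 0.6625 = 3.418 / 0.6625 = 5.159.
n = 5.159² + 3 = 26.62 + 3 = 29.6.
Round up.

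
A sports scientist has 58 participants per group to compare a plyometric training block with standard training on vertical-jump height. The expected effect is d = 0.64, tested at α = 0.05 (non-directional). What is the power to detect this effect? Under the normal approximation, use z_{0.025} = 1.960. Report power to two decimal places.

For two equal groups, power = Φ(d·√(n/2) − z_{α/2}).
d·√(n/2) = 0.64 × √(58/2) = 0.64 × 5.385 = 3.447.
z_β = 3.447 − 1.960 = 1.487.
Power = Φ(1.487) = 0.931.

power ≈ 0.93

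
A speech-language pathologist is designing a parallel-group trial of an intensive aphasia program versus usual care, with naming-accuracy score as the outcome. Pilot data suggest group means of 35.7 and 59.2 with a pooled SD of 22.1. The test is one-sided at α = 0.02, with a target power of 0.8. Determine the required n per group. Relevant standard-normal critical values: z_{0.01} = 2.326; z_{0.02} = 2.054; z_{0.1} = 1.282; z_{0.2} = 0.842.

Cohen's d = |M₁ − M₂| / SD_pooled = |35.7 − 59.2| / 22.1 = 23.5 / 22.1 = 1.063.
For two independent groups with equal n: n = 2·((z_{α} + z_β) / d)².
z_{α} + z_β = 2.054 + 0.842 = 2.896.
n = 2 × (2.896 / 1.063)² = 2 × 2.724² = 2 × 7.42 = 14.8.
Round up to the next whole participant.

n = 15 per group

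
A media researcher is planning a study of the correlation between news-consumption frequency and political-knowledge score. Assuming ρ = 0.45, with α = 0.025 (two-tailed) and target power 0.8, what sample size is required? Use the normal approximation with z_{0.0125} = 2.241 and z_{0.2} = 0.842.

n = 44

Fisher's z: C = ½·ln((1+r)/(1−r)) = ½·ln(2.6364) = 0.4847.
n = ((z_{α/2} + z_β)/C)² + 3.
(2.241 + 0.842) / 0.4847 = 3.083 / 0.4847 = 6.361.
n = 6.361² + 3 = 40.46 + 3 = 43.5.
Round up.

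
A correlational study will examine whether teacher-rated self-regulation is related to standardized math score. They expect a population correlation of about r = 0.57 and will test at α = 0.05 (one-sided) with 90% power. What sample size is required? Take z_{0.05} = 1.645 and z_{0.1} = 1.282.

Fisher's z: C = ½·ln((1+r)/(1−r)) = ½·ln(3.6512) = 0.6475.
n = ((z_{α} + z_β)/C)² + 3.
(1.645 + 1.282) / 0.6475 = 2.927 / 0.6475 = 4.520.
n = 4.520² + 3 = 20.43 + 3 = 23.4.
Round up.

n = 24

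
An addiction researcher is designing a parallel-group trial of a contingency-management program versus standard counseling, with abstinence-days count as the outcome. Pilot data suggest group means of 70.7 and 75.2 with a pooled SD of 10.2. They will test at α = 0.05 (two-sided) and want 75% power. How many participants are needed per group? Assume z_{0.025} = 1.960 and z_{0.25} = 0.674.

n = 72 per group

Cohen's d = |M₁ − M₂| / SD_pooled = |70.7 − 75.2| / 10.2 = 4.5 / 10.2 = 0.441.
For two independent groups with equal n: n = 2·((z_{α/2} + z_β) / d)².
z_{α/2} + z_β = 1.960 + 0.674 = 2.634.
n = 2 × (2.634 / 0.441)² = 2 × 5.973² = 2 × 35.67 = 71.3.
Round up to the next whole participant.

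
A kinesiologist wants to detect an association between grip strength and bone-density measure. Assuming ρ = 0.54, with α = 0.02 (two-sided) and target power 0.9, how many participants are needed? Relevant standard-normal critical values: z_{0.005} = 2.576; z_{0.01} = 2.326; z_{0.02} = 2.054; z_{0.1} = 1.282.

Fisher's z: C = ½·ln((1+r)/(1−r)) = ½·ln(3.3478) = 0.6042.
n = ((z_{α/2} + z_β)/C)² + 3.
(2.326 + 1.282) / 0.6042 = 3.608 / 0.6042 = 5.972.
n = 5.972² + 3 = 35.66 + 3 = 38.7.
Round up.

n = 39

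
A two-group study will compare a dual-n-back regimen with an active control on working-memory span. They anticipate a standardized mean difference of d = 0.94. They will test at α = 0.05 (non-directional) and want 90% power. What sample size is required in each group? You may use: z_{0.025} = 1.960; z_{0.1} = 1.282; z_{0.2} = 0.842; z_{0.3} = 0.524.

n = 24 per group

For two independent groups with equal n: n = 2·((z_{α/2} + z_β) / d)².
z_{α/2} + z_β = 1.960 + 1.282 = 3.242.
n = 2 × (3.242 / 0.94)² = 2 × 3.449² = 2 × 11.90 = 23.8.
Round up to the next whole participant.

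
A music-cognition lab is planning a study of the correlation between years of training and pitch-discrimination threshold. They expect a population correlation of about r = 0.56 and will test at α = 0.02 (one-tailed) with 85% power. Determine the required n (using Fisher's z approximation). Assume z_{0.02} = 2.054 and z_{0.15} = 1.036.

n = 27

Fisher's z: C = ½·ln((1+r)/(1−r)) = ½·ln(3.5455) = 0.6328.
n = ((z_{α} + z_β)/C)² + 3.
(2.054 + 1.036) / 0.6328 = 3.090 / 0.6328 = 4.883.
n = 4.883² + 3 = 23.84 + 3 = 26.8.
Round up.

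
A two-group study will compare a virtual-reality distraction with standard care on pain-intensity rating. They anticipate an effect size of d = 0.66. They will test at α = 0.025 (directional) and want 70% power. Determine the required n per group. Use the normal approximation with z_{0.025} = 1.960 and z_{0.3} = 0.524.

For two independent groups with equal n: n = 2·((z_{α} + z_β) / d)².
z_{α} + z_β = 1.960 + 0.524 = 2.484.
n = 2 × (2.484 / 0.66)² = 2 × 3.764² = 2 × 14.16 = 28.3.
Round up to the next whole participant.

n = 29 per group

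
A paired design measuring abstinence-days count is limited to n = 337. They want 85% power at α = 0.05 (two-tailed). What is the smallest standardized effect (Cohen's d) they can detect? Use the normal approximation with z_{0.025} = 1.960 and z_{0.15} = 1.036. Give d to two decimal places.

d_min ≈ 0.16

For a single sample (or paired design) of n = 337: d_min = (z_{α/2} + z_β)/√n.
z-sum = 1.960 + 1.036 = 2.996.
d_min = 2.996 / √337 = 2.996 / 18.358 = 0.163.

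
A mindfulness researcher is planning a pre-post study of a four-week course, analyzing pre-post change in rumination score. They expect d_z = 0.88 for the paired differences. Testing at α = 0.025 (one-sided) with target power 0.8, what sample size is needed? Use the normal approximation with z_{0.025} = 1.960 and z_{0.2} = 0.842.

For a paired (one-sample on differences) test: n = ((z_{α} + z_β) / d)².
z_{α} + z_β = 1.960 + 0.842 = 2.802.
n = (2.802 / 0.88)² = 3.184² = 10.14.
Round up.

n = 11 pairs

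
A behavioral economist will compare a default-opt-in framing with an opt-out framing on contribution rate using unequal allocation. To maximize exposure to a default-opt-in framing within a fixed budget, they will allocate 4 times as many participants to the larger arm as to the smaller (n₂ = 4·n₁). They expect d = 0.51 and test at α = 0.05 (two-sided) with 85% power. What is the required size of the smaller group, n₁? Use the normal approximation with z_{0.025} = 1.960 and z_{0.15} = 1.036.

n₁ = 44

With allocation ratio k = n₂/n₁ = 4, Var(x̄₁−x̄₂) = σ²(1/n₁ + 1/(k·n₁)) = σ²·(k+1)/(k·n₁).
So n₁ = (1 + 1/k)·((z_{α/2} + z_β)/d)² = 1.250 × (2.996/0.51)².
n₁ = 1.250 × 34.51 = 43.1.
Round up: n₁ = 44, giving n₂ = 4 × 44 = 176.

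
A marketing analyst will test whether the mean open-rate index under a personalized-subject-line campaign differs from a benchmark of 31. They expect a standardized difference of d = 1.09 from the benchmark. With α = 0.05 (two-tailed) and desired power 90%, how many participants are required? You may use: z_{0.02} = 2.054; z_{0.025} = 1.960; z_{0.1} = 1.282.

n = 9

For a one-sample test: n = ((z_{α/2} + z_β) / d)².
z_{α/2} + z_β = 1.960 + 1.282 = 3.242.
n = (3.242 / 1.09)² = 2.974² = 8.85.
Round up.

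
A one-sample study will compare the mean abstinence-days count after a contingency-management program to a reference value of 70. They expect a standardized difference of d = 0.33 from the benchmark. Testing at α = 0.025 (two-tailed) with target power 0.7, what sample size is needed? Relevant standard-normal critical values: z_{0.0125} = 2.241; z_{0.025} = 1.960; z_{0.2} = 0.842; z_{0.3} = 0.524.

For a one-sample test: n = ((z_{α/2} + z_β) / d)².
z_{α/2} + z_β = 2.241 + 0.524 = 2.765.
n = (2.765 / 0.33)² = 8.379² = 70.20.
Round up.

n = 71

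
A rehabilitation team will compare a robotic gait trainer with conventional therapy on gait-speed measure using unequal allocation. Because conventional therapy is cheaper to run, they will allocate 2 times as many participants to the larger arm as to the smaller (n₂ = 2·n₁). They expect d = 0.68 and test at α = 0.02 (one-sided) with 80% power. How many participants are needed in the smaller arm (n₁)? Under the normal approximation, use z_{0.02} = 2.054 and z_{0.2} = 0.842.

With allocation ratio k = n₂/n₁ = 2, Var(x̄₁−x̄₂) = σ²(1/n₁ + 1/(k·n₁)) = σ²·(k+1)/(k·n₁).
So n₁ = (1 + 1/k)·((z_{α} + z_β)/d)² = 1.500 × (2.896/0.68)².
n₁ = 1.500 × 18.14 = 27.2.
Round up: n₁ = 28, giving n₂ = 2 × 28 = 56.

n₁ = 28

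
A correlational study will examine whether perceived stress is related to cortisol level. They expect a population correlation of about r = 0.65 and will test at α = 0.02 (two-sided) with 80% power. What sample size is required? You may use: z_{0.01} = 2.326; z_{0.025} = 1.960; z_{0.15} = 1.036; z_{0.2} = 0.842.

n = 20

Fisher's z: C = ½·ln((1+r)/(1−r)) = ½·ln(4.7143) = 0.7753.
n = ((z_{α/2} + z_β)/C)² + 3.
(2.326 + 0.842) / 0.7753 = 3.168 / 0.7753 = 4.086.
n = 4.086² + 3 = 16.70 + 3 = 19.7.
Round up.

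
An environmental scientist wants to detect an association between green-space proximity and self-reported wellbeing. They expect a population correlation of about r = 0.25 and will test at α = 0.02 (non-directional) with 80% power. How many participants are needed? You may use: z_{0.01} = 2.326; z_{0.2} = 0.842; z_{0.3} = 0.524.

Fisher's z: C = ½·ln((1+r)/(1−r)) = ½·ln(1.6667) = 0.2554.
n = ((z_{α/2} + z_β)/C)² + 3.
(2.326 + 0.842) / 0.2554 = 3.168 / 0.2554 = 12.404.
n = 12.404² + 3 = 153.86 + 3 = 156.9.
Round up.

n = 157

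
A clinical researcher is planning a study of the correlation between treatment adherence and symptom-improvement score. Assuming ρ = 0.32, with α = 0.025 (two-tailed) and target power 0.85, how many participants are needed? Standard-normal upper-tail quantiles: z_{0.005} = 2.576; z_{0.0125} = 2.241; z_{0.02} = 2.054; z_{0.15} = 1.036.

Fisher's z: C = ½·ln((1+r)/(1−r)) = ½·ln(1.9412) = 0.3316.
n = ((z_{α/2} + z_β)/C)² + 3.
(2.241 + 1.036) / 0.3316 = 3.277 / 0.3316 = 9.882.
n = 9.882² + 3 = 97.66 + 3 = 100.7.
Round up.

n = 101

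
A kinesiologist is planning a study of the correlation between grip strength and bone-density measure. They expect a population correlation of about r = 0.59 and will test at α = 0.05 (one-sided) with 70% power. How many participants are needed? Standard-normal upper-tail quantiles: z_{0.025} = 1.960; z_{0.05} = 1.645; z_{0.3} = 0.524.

Fisher's z: C = ½·ln((1+r)/(1−r)) = ½·ln(3.8780) = 0.6777.
n = ((z_{α} + z_β)/C)² + 3.
(1.645 + 0.524) / 0.6777 = 2.169 / 0.6777 = 3.201.
n = 3.201² + 3 = 10.24 + 3 = 13.2.
Round up.

n = 14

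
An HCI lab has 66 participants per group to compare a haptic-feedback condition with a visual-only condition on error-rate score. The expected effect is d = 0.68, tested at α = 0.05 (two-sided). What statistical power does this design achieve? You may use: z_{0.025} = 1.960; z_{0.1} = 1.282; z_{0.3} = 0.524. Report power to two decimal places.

For two equal groups, power = Φ(d·√(n/2) − z_{α/2}).
d·√(n/2) = 0.68 × √(66/2) = 0.68 × 5.745 = 3.906.
z_β = 3.906 − 1.960 = 1.946.
Power = Φ(1.946) = 0.974.

power ≈ 0.97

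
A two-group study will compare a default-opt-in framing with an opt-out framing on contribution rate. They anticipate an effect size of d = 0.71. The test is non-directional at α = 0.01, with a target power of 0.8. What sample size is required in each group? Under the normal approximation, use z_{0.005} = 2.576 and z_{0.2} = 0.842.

n = 47 per group

For two independent groups with equal n: n = 2·((z_{α/2} + z_β) / d)².
z_{α/2} + z_β = 2.576 + 0.842 = 3.418.
n = 2 × (3.418 / 0.71)² = 2 × 4.814² = 2 × 23.18 = 46.4.
Round up to the next whole participant.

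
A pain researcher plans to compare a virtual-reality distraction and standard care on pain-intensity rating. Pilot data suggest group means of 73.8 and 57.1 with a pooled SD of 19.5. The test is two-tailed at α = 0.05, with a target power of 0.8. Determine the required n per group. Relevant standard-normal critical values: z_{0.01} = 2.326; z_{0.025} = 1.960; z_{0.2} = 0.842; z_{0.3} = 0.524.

Cohen's d = |M₁ − M₂| / SD_pooled = |73.8 − 57.1| / 19.5 = 16.7 / 19.5 = 0.856.
For two independent groups with equal n: n = 2·((z_{α/2} + z_β) / d)².
z_{α/2} + z_β = 1.960 + 0.842 = 2.802.
n = 2 × (2.802 / 0.856)² = 2 × 3.273² = 2 × 10.71 = 21.4.
Round up to the next whole participant.

n = 22 per group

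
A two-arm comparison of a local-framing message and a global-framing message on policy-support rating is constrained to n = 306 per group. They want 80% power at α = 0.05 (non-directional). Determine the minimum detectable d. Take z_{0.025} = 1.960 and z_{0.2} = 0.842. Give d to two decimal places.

d_min ≈ 0.23

For two independent groups of n = 306 each: d_min = (z_{α/2} + z_β)·√(2/n).
z-sum = 1.960 + 0.842 = 2.802.
d_min = 2.802 × √(2/306) = 2.802 × 0.0808 = 0.227.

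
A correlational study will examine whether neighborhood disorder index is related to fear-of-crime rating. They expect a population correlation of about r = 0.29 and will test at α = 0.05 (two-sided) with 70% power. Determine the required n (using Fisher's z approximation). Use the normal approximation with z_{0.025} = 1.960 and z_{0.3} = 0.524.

Fisher's z: C = ½·ln((1+r)/(1−r)) = ½·ln(1.8169) = 0.2986.
n = ((z_{α/2} + z_β)/C)² + 3.
(1.960 + 0.524) / 0.2986 = 2.484 / 0.2986 = 8.319.
n = 8.319² + 3 = 69.20 + 3 = 72.2.
Round up.

n = 73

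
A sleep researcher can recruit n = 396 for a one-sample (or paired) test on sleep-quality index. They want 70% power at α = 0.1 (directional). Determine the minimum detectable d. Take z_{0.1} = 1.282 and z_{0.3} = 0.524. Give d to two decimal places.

For a single sample (or paired design) of n = 396: d_min = (z_{α} + z_β)/√n.
z-sum = 1.282 + 0.524 = 1.806.
d_min = 1.806 / √396 = 1.806 / 19.900 = 0.091.

d_min ≈ 0.09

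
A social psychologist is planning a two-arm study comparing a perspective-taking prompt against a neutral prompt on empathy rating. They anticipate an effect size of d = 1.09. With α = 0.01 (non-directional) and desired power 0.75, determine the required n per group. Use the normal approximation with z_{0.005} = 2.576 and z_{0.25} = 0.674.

For two independent groups with equal n: n = 2·((z_{α/2} + z_β) / d)².
z_{α/2} + z_β = 2.576 + 0.674 = 3.250.
n = 2 × (3.250 / 1.09)² = 2 × 2.982² = 2 × 8.89 = 17.8.
Round up to the next whole participant.

n = 18 per group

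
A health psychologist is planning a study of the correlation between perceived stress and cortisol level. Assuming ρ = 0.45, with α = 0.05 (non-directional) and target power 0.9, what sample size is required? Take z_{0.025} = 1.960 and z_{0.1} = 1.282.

n = 48

Fisher's z: C = ½·ln((1+r)/(1−r)) = ½·ln(2.6364) = 0.4847.
n = ((z_{α/2} + z_β)/C)² + 3.
(1.960 + 1.282) / 0.4847 = 3.242 / 0.4847 = 6.689.
n = 6.689² + 3 = 44.74 + 3 = 47.7.
Round up.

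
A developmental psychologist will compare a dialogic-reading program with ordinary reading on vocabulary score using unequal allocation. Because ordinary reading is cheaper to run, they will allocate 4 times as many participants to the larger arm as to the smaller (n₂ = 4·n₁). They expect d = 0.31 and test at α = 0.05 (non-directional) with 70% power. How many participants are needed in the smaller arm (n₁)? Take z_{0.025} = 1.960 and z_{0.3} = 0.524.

With allocation ratio k = n₂/n₁ = 4, Var(x̄₁−x̄₂) = σ²(1/n₁ + 1/(k·n₁)) = σ²·(k+1)/(k·n₁).
So n₁ = (1 + 1/k)·((z_{α/2} + z_β)/d)² = 1.250 × (2.484/0.31)².
n₁ = 1.250 × 64.21 = 80.3.
Round up: n₁ = 81, giving n₂ = 4 × 81 = 324.

n₁ = 81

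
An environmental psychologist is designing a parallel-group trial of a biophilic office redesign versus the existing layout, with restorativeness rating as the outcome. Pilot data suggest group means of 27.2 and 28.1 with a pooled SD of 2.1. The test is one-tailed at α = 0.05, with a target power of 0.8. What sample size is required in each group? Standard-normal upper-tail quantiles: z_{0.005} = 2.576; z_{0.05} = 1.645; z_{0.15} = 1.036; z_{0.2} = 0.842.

n = 68 per group

Cohen's d = |M₁ − M₂| / SD_pooled = |27.2 − 28.1| / 2.1 = 0.9 / 2.1 = 0.429.
For two independent groups with equal n: n = 2·((z_{α} + z_β) / d)².
z_{α} + z_β = 1.645 + 0.842 = 2.487.
n = 2 × (2.487 / 0.429)² = 2 × 5.797² = 2 × 33.61 = 67.2.
Round up to the next whole participant.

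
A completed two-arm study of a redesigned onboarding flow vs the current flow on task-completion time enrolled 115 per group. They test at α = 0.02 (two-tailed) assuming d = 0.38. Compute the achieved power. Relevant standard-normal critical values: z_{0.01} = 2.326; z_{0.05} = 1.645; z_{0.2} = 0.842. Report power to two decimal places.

For two equal groups, power = Φ(d·√(n/2) − z_{α/2}).
d·√(n/2) = 0.38 × √(115/2) = 0.38 × 7.583 = 2.881.
z_β = 2.881 − 2.326 = 0.555.
Power = Φ(0.555) = 0.711.

power ≈ 0.71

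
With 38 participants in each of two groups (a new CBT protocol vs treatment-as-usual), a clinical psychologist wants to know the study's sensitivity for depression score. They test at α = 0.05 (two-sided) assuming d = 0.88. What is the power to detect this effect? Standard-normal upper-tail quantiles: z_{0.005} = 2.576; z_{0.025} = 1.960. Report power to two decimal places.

power ≈ 0.97

For two equal groups, power = Φ(d·√(n/2) − z_{α/2}).
d·√(n/2) = 0.88 × √(38/2) = 0.88 × 4.359 = 3.836.
z_β = 3.836 − 1.960 = 1.876.
Power = Φ(1.876) = 0.970.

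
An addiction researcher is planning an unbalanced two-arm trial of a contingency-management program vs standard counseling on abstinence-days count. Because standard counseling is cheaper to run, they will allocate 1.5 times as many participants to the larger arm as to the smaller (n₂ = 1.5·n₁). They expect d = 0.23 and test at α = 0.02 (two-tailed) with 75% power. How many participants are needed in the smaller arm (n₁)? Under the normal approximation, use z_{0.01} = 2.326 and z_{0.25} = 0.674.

n₁ = 284

With allocation ratio k = n₂/n₁ = 1.5, Var(x̄₁−x̄₂) = σ²(1/n₁ + 1/(k·n₁)) = σ²·(k+1)/(k·n₁).
So n₁ = (1 + 1/k)·((z_{α/2} + z_β)/d)² = 1.667 × (3.000/0.23)².
n₁ = 1.667 × 170.13 = 283.6.
Round up: n₁ = 284, giving n₂ = 1.5 × 284 = 426.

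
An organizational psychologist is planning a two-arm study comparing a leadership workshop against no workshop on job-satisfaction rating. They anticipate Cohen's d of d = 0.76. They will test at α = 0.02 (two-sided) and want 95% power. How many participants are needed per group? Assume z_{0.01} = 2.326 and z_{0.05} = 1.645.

For two independent groups with equal n: n = 2·((z_{α/2} + z_β) / d)².
z_{α/2} + z_β = 2.326 + 1.645 = 3.971.
n = 2 × (3.971 / 0.76)² = 2 × 5.225² = 2 × 27.30 = 54.6.
Round up to the next whole participant.

n = 55 per group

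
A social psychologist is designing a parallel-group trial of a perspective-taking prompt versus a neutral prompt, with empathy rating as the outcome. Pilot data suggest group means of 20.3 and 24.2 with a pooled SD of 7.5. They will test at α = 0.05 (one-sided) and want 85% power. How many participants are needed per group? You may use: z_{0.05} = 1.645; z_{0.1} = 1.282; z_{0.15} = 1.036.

n = 54 per group

Cohen's d = |M₁ − M₂| / SD_pooled = |20.3 − 24.2| / 7.5 = 3.9 / 7.5 = 0.520.
For two independent groups with equal n: n = 2·((z_{α} + z_β) / d)².
z_{α} + z_β = 1.645 + 1.036 = 2.681.
n = 2 × (2.681 / 0.520)² = 2 × 5.156² = 2 × 26.58 = 53.2.
Round up to the next whole participant.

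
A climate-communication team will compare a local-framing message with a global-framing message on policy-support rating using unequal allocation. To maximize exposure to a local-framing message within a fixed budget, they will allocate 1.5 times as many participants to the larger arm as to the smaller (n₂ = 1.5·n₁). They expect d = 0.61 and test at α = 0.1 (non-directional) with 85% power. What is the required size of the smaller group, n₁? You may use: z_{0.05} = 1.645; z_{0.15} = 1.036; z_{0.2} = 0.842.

n₁ = 33

With allocation ratio k = n₂/n₁ = 1.5, Var(x̄₁−x̄₂) = σ²(1/n₁ + 1/(k·n₁)) = σ²·(k+1)/(k·n₁).
So n₁ = (1 + 1/k)·((z_{α/2} + z_β)/d)² = 1.667 × (2.681/0.61)².
n₁ = 1.667 × 19.32 = 32.2.
Round up: n₁ = 33, giving n₂ = ⌈1.5 × 33⌉ = ⌈49.5⌉ = 50.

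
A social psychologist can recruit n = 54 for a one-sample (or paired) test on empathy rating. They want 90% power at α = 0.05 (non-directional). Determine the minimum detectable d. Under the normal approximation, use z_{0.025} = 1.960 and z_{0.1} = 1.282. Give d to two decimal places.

For a single sample (or paired design) of n = 54: d_min = (z_{α/2} + z_β)/√n.
z-sum = 1.960 + 1.282 = 3.242.
d_min = 3.242 / √54 = 3.242 / 7.348 = 0.441.

d_min ≈ 0.44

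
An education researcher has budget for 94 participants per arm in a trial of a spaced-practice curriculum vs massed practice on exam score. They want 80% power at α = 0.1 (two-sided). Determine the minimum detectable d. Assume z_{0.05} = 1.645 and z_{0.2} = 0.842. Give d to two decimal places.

For two independent groups of n = 94 each: d_min = (z_{α/2} + z_β)·√(2/n).
z-sum = 1.645 + 0.842 = 2.487.
d_min = 2.487 × √(2/94) = 2.487 × 0.1459 = 0.363.

d_min ≈ 0.36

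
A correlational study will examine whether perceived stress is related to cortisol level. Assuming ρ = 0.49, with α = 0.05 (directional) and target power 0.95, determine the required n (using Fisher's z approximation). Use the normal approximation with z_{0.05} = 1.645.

Fisher's z: C = ½·ln((1+r)/(1−r)) = ½·ln(2.9216) = 0.5361.
n = ((z_{α} + z_β)/C)² + 3.
(1.645 + 1.645) / 0.5361 = 3.290 / 0.5361 = 6.137.
n = 6.137² + 3 = 37.66 + 3 = 40.7.
Round up.

n = 41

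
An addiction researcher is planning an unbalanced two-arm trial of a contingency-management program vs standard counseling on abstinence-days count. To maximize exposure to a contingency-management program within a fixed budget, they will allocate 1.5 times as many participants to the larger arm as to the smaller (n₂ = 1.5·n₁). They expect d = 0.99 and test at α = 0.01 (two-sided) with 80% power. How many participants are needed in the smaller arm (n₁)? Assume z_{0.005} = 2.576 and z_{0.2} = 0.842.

With allocation ratio k = n₂/n₁ = 1.5, Var(x̄₁−x̄₂) = σ²(1/n₁ + 1/(k·n₁)) = σ²·(k+1)/(k·n₁).
So n₁ = (1 + 1/k)·((z_{α/2} + z_β)/d)² = 1.667 × (3.418/0.99)².
n₁ = 1.667 × 11.92 = 19.9.
Round up: n₁ = 20, giving n₂ = 1.5 × 20 = 30.

n₁ = 20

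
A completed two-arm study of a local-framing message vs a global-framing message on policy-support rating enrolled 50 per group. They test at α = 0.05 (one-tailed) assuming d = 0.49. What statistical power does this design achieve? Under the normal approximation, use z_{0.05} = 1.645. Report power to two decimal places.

For two equal groups, power = Φ(d·√(n/2) − z_{α}).
d·√(n/2) = 0.49 × √(50/2) = 0.49 × 5.000 = 2.450.
z_β = 2.450 − 1.645 = 0.805.
Power = Φ(0.805) = 0.790.

power ≈ 0.79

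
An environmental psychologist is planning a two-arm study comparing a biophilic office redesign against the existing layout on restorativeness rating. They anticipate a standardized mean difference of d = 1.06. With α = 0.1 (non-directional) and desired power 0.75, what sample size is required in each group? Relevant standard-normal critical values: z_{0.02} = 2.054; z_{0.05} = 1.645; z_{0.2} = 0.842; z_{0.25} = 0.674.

For two independent groups with equal n: n = 2·((z_{α/2} + z_β) / d)².
z_{α/2} + z_β = 1.645 + 0.674 = 2.319.
n = 2 × (2.319 / 1.06)² = 2 × 2.188² = 2 × 4.79 = 9.6.
Round up to the next whole participant.

n = 10 per group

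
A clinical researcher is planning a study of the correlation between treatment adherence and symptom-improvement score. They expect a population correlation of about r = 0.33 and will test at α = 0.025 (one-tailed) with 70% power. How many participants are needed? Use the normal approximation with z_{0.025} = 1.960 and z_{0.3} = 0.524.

Fisher's z: C = ½·ln((1+r)/(1−r)) = ½·ln(1.9851) = 0.3428.
n = ((z_{α} + z_β)/C)² + 3.
(1.960 + 0.524) / 0.3428 = 2.484 / 0.3428 = 7.246.
n = 7.246² + 3 = 52.51 + 3 = 55.5.
Round up.

n = 56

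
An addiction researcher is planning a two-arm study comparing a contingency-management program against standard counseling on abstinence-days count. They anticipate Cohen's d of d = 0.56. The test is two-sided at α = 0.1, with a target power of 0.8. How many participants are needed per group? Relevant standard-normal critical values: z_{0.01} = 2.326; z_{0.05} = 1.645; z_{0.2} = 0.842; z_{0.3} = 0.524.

For two independent groups with equal n: n = 2·((z_{α/2} + z_β) / d)².
z_{α/2} + z_β = 1.645 + 0.842 = 2.487.
n = 2 × (2.487 / 0.56)² = 2 × 4.441² = 2 × 19.72 = 39.4.
Round up to the next whole participant.

n = 40 per group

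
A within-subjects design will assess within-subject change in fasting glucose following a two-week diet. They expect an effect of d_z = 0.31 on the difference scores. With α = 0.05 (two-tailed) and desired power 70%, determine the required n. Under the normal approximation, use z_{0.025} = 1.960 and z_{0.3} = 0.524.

For a paired (one-sample on differences) test: n = ((z_{α/2} + z_β) / d)².
z_{α/2} + z_β = 1.960 + 0.524 = 2.484.
n = (2.484 / 0.31)² = 8.013² = 64.21.
Round up.

n = 65 pairs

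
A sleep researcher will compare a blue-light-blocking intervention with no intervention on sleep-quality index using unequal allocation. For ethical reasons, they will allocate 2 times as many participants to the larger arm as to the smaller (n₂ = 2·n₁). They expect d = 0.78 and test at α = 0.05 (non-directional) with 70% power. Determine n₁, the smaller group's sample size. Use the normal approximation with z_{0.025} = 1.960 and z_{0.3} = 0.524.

With allocation ratio k = n₂/n₁ = 2, Var(x̄₁−x̄₂) = σ²(1/n₁ + 1/(k·n₁)) = σ²·(k+1)/(k·n₁).
So n₁ = (1 + 1/k)·((z_{α/2} + z_β)/d)² = 1.500 × (2.484/0.78)².
n₁ = 1.500 × 10.14 = 15.2.
Round up: n₁ = 16, giving n₂ = 2 × 16 = 32.

n₁ = 16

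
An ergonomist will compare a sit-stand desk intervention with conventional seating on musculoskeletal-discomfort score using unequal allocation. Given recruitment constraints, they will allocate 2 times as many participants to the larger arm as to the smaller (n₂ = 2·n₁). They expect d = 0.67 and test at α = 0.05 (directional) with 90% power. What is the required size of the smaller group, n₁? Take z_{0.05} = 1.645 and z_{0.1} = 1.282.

n₁ = 29

With allocation ratio k = n₂/n₁ = 2, Var(x̄₁−x̄₂) = σ²(1/n₁ + 1/(k·n₁)) = σ²·(k+1)/(k·n₁).
So n₁ = (1 + 1/k)·((z_{α} + z_β)/d)² = 1.500 × (2.927/0.67)².
n₁ = 1.500 × 19.09 = 28.6.
Round up: n₁ = 29, giving n₂ = 2 × 29 = 58.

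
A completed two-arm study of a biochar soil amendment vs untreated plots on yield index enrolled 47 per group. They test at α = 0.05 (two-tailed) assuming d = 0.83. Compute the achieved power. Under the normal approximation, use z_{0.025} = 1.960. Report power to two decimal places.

power ≈ 0.98

For two equal groups, power = Φ(d·√(n/2) − z_{α/2}).
d·√(n/2) = 0.83 × √(47/2) = 0.83 × 4.848 = 4.024.
z_β = 4.024 − 1.960 = 2.064.
Power = Φ(2.064) = 0.980.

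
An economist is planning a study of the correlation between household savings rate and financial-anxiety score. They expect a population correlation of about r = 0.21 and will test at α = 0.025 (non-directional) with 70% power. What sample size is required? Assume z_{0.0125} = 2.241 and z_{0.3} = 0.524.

Fisher's z: C = ½·ln((1+r)/(1−r)) = ½·ln(1.5316) = 0.2132.
n = ((z_{α/2} + z_β)/C)² + 3.
(2.241 + 0.524) / 0.2132 = 2.765 / 0.2132 = 12.969.
n = 12.969² + 3 = 168.20 + 3 = 171.2.
Round up.

n = 172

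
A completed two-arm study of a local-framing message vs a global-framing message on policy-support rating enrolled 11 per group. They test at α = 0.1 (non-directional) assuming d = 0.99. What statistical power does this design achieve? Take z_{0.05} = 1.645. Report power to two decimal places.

For two equal groups, power = Φ(d·√(n/2) − z_{α/2}).
d·√(n/2) = 0.99 × √(11/2) = 0.99 × 2.345 = 2.322.
z_β = 2.322 − 1.645 = 0.677.
Power = Φ(0.677) = 0.751.

power ≈ 0.75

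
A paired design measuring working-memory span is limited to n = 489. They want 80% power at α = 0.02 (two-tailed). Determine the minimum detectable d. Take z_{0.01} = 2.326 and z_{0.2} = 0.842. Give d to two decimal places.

For a single sample (or paired design) of n = 489: d_min = (z_{α/2} + z_β)/√n.
z-sum = 2.326 + 0.842 = 3.168.
d_min = 3.168 / √489 = 3.168 / 22.113 = 0.143.

d_min ≈ 0.14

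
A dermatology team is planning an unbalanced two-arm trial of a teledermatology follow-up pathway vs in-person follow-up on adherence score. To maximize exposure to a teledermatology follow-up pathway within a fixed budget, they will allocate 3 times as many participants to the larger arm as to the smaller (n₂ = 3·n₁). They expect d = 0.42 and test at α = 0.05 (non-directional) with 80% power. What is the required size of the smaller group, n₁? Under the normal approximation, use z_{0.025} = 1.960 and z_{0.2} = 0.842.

n₁ = 60

With allocation ratio k = n₂/n₁ = 3, Var(x̄₁−x̄₂) = σ²(1/n₁ + 1/(k·n₁)) = σ²·(k+1)/(k·n₁).
So n₁ = (1 + 1/k)·((z_{α/2} + z_β)/d)² = 1.333 × (2.802/0.42)².
n₁ = 1.333 × 44.51 = 59.3.
Round up: n₁ = 60, giving n₂ = 3 × 60 = 180.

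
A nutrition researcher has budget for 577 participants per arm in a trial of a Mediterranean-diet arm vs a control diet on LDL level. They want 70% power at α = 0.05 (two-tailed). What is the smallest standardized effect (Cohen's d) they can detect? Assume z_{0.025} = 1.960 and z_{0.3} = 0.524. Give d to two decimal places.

For two independent groups of n = 577 each: d_min = (z_{α/2} + z_β)·√(2/n).
z-sum = 1.960 + 0.524 = 2.484.
d_min = 2.484 × √(2/577) = 2.484 × 0.0589 = 0.146.

d_min ≈ 0.15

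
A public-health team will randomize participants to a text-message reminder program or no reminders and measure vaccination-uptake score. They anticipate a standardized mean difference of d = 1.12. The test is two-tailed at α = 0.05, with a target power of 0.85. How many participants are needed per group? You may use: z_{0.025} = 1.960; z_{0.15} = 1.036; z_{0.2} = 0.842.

n = 15 per group

For two independent groups with equal n: n = 2·((z_{α/2} + z_β) / d)².
z_{α/2} + z_β = 1.960 + 1.036 = 2.996.
n = 2 × (2.996 / 1.12)² = 2 × 2.675² = 2 × 7.16 = 14.3.
Round up to the next whole participant.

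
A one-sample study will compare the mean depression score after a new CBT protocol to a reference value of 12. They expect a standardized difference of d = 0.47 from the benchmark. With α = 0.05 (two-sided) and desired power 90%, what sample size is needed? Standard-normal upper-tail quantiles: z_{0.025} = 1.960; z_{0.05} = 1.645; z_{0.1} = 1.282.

n = 48

For a one-sample test: n = ((z_{α/2} + z_β) / d)².
z_{α/2} + z_β = 1.960 + 1.282 = 3.242.
n = (3.242 / 0.47)² = 6.898² = 47.58.
Round up.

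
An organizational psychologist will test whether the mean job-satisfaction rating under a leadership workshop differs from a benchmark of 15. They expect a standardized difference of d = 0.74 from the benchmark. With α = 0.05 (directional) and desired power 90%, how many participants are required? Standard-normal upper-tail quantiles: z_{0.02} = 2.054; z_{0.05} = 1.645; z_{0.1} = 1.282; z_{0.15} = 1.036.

n = 16

For a one-sample test: n = ((z_{α} + z_β) / d)².
z_{α} + z_β = 1.645 + 1.282 = 2.927.
n = (2.927 / 0.74)² = 3.955² = 15.65.
Round up.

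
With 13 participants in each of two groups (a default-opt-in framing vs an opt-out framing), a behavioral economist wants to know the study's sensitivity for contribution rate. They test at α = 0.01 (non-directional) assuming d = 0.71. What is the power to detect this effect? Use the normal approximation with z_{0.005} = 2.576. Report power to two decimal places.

For two equal groups, power = Φ(d·√(n/2) − z_{α/2}).
d·√(n/2) = 0.71 × √(13/2) = 0.71 × 2.550 = 1.810.
z_β = 1.810 − 2.576 = -0.766.
Power = Φ(-0.766) = 0.222.

power ≈ 0.22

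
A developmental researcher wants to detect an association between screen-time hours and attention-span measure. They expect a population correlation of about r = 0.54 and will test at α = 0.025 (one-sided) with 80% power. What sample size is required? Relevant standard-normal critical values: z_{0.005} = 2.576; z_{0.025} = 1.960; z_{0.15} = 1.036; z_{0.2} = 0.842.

Fisher's z: C = ½·ln((1+r)/(1−r)) = ½·ln(3.3478) = 0.6042.
n = ((z_{α} + z_β)/C)² + 3.
(1.960 + 0.842) / 0.6042 = 2.802 / 0.6042 = 4.638.
n = 4.638² + 3 = 21.51 + 3 = 24.5.
Round up.

n = 25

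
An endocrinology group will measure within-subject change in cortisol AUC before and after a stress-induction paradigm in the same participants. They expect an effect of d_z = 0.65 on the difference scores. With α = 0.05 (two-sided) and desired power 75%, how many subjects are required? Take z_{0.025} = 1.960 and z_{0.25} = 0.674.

n = 17 pairs

For a paired (one-sample on differences) test: n = ((z_{α/2} + z_β) / d)².
z_{α/2} + z_β = 1.960 + 0.674 = 2.634.
n = (2.634 / 0.65)² = 4.052² = 16.42.
Round up.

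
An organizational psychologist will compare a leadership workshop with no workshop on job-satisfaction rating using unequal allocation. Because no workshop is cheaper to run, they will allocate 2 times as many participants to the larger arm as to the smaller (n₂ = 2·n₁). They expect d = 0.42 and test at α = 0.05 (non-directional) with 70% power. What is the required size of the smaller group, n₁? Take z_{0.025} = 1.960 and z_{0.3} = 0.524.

n₁ = 53

With allocation ratio k = n₂/n₁ = 2, Var(x̄₁−x̄₂) = σ²(1/n₁ + 1/(k·n₁)) = σ²·(k+1)/(k·n₁).
So n₁ = (1 + 1/k)·((z_{α/2} + z_β)/d)² = 1.500 × (2.484/0.42)².
n₁ = 1.500 × 34.98 = 52.5.
Round up: n₁ = 53, giving n₂ = 2 × 53 = 106.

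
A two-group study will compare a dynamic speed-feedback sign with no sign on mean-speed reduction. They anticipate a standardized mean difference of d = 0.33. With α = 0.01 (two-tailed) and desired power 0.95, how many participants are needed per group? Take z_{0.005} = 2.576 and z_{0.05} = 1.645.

For two independent groups with equal n: n = 2·((z_{α/2} + z_β) / d)².
z_{α/2} + z_β = 2.576 + 1.645 = 4.221.
n = 2 × (4.221 / 0.33)² = 2 × 12.791² = 2 × 163.61 = 327.2.
Round up to the next whole participant.

n = 328 per group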